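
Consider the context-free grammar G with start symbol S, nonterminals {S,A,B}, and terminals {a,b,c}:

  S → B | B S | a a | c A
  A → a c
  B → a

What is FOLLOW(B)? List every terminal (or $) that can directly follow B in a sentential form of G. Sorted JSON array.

FIRST sets, iterate to fixpoint:
pass 1:
  A via A→a c: +{a}
  B via B→a: +{a}
  S via S→B: +{a}
  S via S→c A: +{c}
  FIRST[S]={a,c}  FIRST[A]={a}  FIRST[B]={a}
pass 2: (no change)
  FIRST[S]={a,c}  FIRST[A]={a}  FIRST[B]={a}

FOLLOW iteration:
FOLLOW(S) := {$}
iter 1:
  S→B: FOLLOW(B) ⊇ FOLLOW(S) ⊇ {$}; new: +{$}
  S→B S: FOLLOW(B) ⊇ FIRST(S) = {a,c}; new: +{a,c}
  S→c A: FOLLOW(A) ⊇ FOLLOW(S) ⊇ {$}; new: +{$}
  FOLLOW[S]={$}  FOLLOW[A]={$}  FOLLOW[B]={$,a,c}
iter 2: done
  FOLLOW[S]={$}  FOLLOW[A]={$}  FOLLOW[B]={$,a,c}

FOLLOW(B) = ["$", "a", "c"]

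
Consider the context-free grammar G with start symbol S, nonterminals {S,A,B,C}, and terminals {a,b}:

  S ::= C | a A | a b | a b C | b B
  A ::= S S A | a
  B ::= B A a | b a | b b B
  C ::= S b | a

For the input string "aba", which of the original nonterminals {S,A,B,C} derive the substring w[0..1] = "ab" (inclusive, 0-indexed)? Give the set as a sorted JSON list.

CNF form of G:
  S -> S T1 | T0 A | T0 T1 | T0 X5 | T1 B | a
  A -> S X2 | a
  B -> B X3 | T1 T0 | T1 X4
  C -> S T1 | a
  T0 -> a
  T1 -> b
  X2 -> S A
  X3 -> A T0
  X4 -> T1 B
  X5 -> T1 C

Fill CYK table bottom-up, restricted to cells inside w[0..1]:
  cell(0,0) a: {A,C,S,T0}  orig:{A,C,S}
  cell(1,1) b: {T1}  orig:{}
  cell(0,1) ab: {C,S}

Original NTs in T[0,1] deriving "ab": ["C", "S"]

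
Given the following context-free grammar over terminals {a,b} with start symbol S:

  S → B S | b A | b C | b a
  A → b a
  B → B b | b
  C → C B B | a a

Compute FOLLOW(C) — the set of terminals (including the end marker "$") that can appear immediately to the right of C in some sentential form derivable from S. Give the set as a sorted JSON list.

FIRST sets, iterate to fixpoint:
[1]
  A via A→b a: +{b}
  B via B→b: +{b}
  C via C→a a: +{a}
  S via S→B S: +{b}
  FIRST(S)={b}  FIRST(A)={b}  FIRST(B)={b}  FIRST(C)={a}
[2] (stable)
  FIRST(S)={b}  FIRST(A)={b}  FIRST(B)={b}  FIRST(C)={a}

FOLLOW sets:
initialize: $ ∈ FOLLOW(S)
[1]
  B→B b: FOLLOW(B) ⊇ FIRST(b) = {b}; new: +{b}
  C→C B B: FOLLOW(C) ⊇ FIRST(B) = {b}; new: +{b}
  S→b A: FOLLOW(A) ⊇ FOLLOW(S) ⊇ {$}; new: +{$}
  S→b C: FOLLOW(C) ⊇ FOLLOW(S) ⊇ {$}; new: +{$}
  S: {$}  A: {$}  B: {b}  C: {$,b}
[2]
  C→C B B: FOLLOW(B) ⊇ FOLLOW(C) ⊇ {$,b}; new: +{$}
  S: {$}  A: {$}  B: {$,b}  C: {$,b}
[3] (stable)
  S: {$}  A: {$}  B: {$,b}  C: {$,b}

FOLLOW(C) = ["$", "b"]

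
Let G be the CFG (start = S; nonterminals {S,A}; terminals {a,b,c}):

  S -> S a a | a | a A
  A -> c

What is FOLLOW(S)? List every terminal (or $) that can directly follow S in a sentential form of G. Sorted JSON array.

Compute FIRST by fixpoint:
pass 1:
  A via A→c: +{c}
  S via S→a: +{a}
  FIRST(S)={a}  FIRST(A)={c}
pass 2: done
  FIRST(S)={a}  FIRST(A)={c}

Compute FOLLOW by fixpoint:
FOLLOW(S) := {$}
pass 1:
  S→S a a: FOLLOW(S) ⊇ FIRST(a) = {a}; new: +{a}
  S→a A: FOLLOW(A) ⊇ FOLLOW(S) ⊇ {$,a}; new: +{$,a}
  S: {$,a}  A: {$,a}
pass 2: — fixpoint
  S: {$,a}  A: {$,a}

FOLLOW(S) = ["$", "a"]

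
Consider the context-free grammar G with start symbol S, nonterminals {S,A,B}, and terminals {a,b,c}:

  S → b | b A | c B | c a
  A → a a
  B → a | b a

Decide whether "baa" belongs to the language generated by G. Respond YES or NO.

Convert to CNF:
  S -> T1 A | T2 B | T2 T0 | b
  A -> T0 T0
  B -> T1 T0 | a
  T0 -> a
  T1 -> b
  T2 -> c

CYK fill:
  [0..0]={S,T1}  "b"  orig:{S}
  [1..1]={B,T0}  "a"  orig:{B}
  [2..2]={B,T0}  "a"  orig:{B}
  [0..1]={B}  "ba"
  [1..2]={A}  "aa"
  [0..2]={S}  "baa"

S ∈ T[0,2] ⇒ YES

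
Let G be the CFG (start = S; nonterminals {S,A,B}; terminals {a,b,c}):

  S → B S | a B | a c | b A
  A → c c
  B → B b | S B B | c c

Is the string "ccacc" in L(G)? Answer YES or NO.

Convert to CNF:
  S -> B S | T1 A | T2 B | T2 T0
  A -> T0 T0
  B -> B T1 | S X3 | T0 T0
  T0 -> c
  T1 -> b
  T2 -> a
  X3 -> B B

CYK table (by increasing span):
  cell(0,0) c: {T0}  orig:{}
  cell(1,1) c: {T0}  orig:{}
  cell(2,2) a: {T2}  orig:{}
  cell(3,3) c: {T0}  orig:{}
  cell(4,4) c: {T0}  orig:{}
  cell(0,1) cc: {A,B}
  cell(1,2) ca: ∅
  cell(2,3) ac: {S}
  cell(3,4) cc: {A,B}
  cell(0,2) cca: ∅
  cell(1,3) cac: ∅
  cell(2,4) acc: {S}
  cell(0,3) ccac: {S}
  cell(1,4) cacc: ∅
  cell(0,4) ccacc: {S}

S ∈ T[0,4] ⇒ YES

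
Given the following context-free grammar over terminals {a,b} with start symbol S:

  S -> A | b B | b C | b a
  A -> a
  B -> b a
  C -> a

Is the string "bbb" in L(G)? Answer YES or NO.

CNF form of G:
  S -> T0 B | T0 C | T0 T1 | a
  A -> a
  B -> T0 T1
  C -> a
  T0 -> b
  T1 -> a

CYK table (by increasing span):
  cell(0,0) b: {T0}  orig:{}
  cell(1,1) b: {T0}  orig:{}
  cell(2,2) b: {T0}  orig:{}
  cell(0,1) bb: ∅
  cell(1,2) bb: ∅
  cell(0,2) bbb: ∅

S ∉ T[0,2] ⇒ NO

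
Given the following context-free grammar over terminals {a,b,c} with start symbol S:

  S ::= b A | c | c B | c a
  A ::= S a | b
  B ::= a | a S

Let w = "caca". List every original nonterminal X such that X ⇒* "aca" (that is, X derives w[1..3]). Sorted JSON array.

Convert to CNF:
  S -> T1 A | T2 B | T2 T0 | c
  A -> S T0 | b
  B -> T0 S | a
  T0 -> a
  T1 -> b
  T2 -> c

CYK fill — only the sub-triangle for w[1..3]:
  [1..1]={B,T0}  "a"  orig:{B}
  [2..2]={S,T2}  "c"  orig:{S}
  [3..3]={B,T0}  "a"  orig:{B}
  [1..2]={B}  "ac"
  [2..3]={A,S}  "ca"
  [1..3]={B}  "aca"

Original NTs in T[1,3] deriving "aca": ["B"]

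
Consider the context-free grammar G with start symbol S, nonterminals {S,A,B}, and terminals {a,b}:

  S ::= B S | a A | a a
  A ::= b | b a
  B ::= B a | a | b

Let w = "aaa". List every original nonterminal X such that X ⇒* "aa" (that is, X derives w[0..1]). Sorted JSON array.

CNF form of G:
  S -> B S | T1 A | T1 T1
  A -> T0 T1 | b
  B -> B T1 | a | b
  T0 -> b
  T1 -> a

Fill CYK table bottom-up (cells [i..j] with 0 ≤ i ≤ j ≤ 1 only):
  T[0,0] 'a' = {B,T1}  orig:{B}
  T[1,1] 'a' = {B,T1}  orig:{B}
  T[0,1] 'aa' = {B,S}

Original NTs in T[0,1] deriving "aa": ["B", "S"]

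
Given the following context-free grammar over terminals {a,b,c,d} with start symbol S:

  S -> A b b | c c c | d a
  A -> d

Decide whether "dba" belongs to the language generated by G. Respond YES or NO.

Convert to CNF:
  S -> A X4 | T1 X5 | T2 T3
  A -> d
  T0 -> b
  T1 -> c
  T2 -> d
  T3 -> a
  X4 -> T0 T0
  X5 -> T1 T1

CYK table (by increasing span):
  cell(0,0) d: {A,T2}  orig:{A}
  cell(1,1) b: {T0}  orig:{}
  cell(2,2) a: {T3}  orig:{}
  cell(0,1) db: ∅
  cell(1,2) ba: ∅
  cell(0,2) dba: ∅

S ∉ T[0,2] ⇒ NO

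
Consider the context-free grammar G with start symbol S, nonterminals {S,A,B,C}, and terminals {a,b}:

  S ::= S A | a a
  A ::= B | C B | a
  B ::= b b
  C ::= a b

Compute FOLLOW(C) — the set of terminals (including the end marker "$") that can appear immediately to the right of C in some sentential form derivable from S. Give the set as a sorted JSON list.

FIRST sets, iterate to fixpoint:
round 1:
  A via A→a: +{a}
  B via B→b b: +{b}
  C via C→a b: +{a}
  S via S→a a: +{a}
  FIRST[S]={a}  FIRST[A]={a}  FIRST[B]={b}  FIRST[C]={a}
round 2:
  A via A→B: +{b}
  FIRST[S]={a}  FIRST[A]={a,b}  FIRST[B]={b}  FIRST[C]={a}
round 3: (stable)
  FIRST[S]={a}  FIRST[A]={a,b}  FIRST[B]={b}  FIRST[C]={a}

FOLLOW sets:
seed FOLLOW(S) with $
round 1:
  A→C B: FOLLOW(C) ⊇ FIRST(B) = {b}; new: +{b}
  S→S A: FOLLOW(S) ⊇ FIRST(A) = {a,b}; new: +{a,b}
  S→S A: FOLLOW(A) ⊇ FOLLOW(S) ⊇ {$,a,b}; new: +{$,a,b}
  S: {$,a,b}  A: {$,a,b}  B: {}  C: {b}
round 2:
  A→B: FOLLOW(B) ⊇ FOLLOW(A) ⊇ {$,a,b}; new: +{$,a,b}
  S: {$,a,b}  A: {$,a,b}  B: {$,a,b}  C: {b}
round 3: done
  S: {$,a,b}  A: {$,a,b}  B: {$,a,b}  C: {b}

FOLLOW(C) = ["b"]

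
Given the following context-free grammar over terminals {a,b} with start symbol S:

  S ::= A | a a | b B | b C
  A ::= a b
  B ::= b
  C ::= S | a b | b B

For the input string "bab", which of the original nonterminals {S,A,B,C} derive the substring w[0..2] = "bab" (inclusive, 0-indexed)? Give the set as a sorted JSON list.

CNF form of G:
  S -> T0 T0 | T0 T1 | T1 B | T1 C
  A -> T0 T1
  B -> b
  C -> T0 T0 | T0 T1 | T1 B | T1 C
  T0 -> a
  T1 -> b

Fill CYK table bottom-up (cells [i..j] with 0 ≤ i ≤ j ≤ 2 only):
  [0..0]={B,T1}  "b"  orig:{B}
  [1..1]={T0}  "a"  orig:{}
  [2..2]={B,T1}  "b"  orig:{B}
  [0..1]=∅  "ba"
  [1..2]={A,C,S}  "ab"
  [0..2]={C,S}  "bab"

Original NTs in T[0,2] deriving "bab": ["C", "S"]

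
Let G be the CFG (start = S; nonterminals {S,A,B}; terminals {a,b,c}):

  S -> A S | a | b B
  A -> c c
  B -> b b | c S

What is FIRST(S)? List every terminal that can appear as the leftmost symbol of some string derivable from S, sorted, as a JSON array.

FIRST iteration:
round 1:
  A via A→c c: +{c}
  B via B→b b: +{b}
  B via B→c S: +{c}
  S via S→A S: +{c}
  S via S→a: +{a}
  S via S→b B: +{b}
  FIRST[S]={a,b,c}  FIRST[A]={c}  FIRST[B]={b,c}
round 2: (stable)
  FIRST[S]={a,b,c}  FIRST[A]={c}  FIRST[B]={b,c}

FIRST(S) = ["a", "b", "c"]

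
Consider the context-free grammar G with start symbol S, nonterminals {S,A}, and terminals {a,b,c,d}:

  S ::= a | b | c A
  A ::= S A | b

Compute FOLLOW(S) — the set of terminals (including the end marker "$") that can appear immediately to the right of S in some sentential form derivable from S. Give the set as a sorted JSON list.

FIRST iteration:
pass 1:
  A via A→b: +{b}
  S via S→a: +{a}
  S via S→b: +{b}
  S via S→c A: +{c}
  S: {a,b,c}  A: {b}
pass 2:
  A via A→S A: +{a,c}
  S: {a,b,c}  A: {a,b,c}
pass 3: — fixpoint
  S: {a,b,c}  A: {a,b,c}

Compute FOLLOW by fixpoint:
initialize: $ ∈ FOLLOW(S)
iter 1:
  A→S A: FOLLOW(S) ⊇ FIRST(A) = {a,b,c}; new: +{a,b,c}
  S→c A: FOLLOW(A) ⊇ FOLLOW(S) ⊇ {$,a,b,c}; new: +{$,a,b,c}
  FOLLOW(S)={$,a,b,c}  FOLLOW(A)={$,a,b,c}
iter 2: — fixpoint
  FOLLOW(S)={$,a,b,c}  FOLLOW(A)={$,a,b,c}

FOLLOW(S) = ["$", "a", "b", "c"]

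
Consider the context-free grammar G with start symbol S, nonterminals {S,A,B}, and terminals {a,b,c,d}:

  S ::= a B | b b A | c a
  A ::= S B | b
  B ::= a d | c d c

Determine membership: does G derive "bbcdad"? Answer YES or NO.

Convert to CNF:
  S -> T0 B | T2 T0 | T3 X5
  A -> S B | b
  B -> T0 T1 | T2 X4
  T0 -> a
  T1 -> d
  T2 -> c
  T3 -> b
  X4 -> T1 T2
  X5 -> T3 A

CYK table (by increasing span):
  T[0,0] 'b' = {A,T3}  orig:{A}
  T[1,1] 'b' = {A,T3}  orig:{A}
  T[2,2] 'c' = {T2}  orig:{}
  T[3,3] 'd' = {T1}  orig:{}
  T[4,4] 'a' = {T0}  orig:{}
  T[5,5] 'd' = {T1}  orig:{}
  T[0,1] 'bb' = {X5}  orig:{}
  T[1,2] 'bc' = ∅
  T[2,3] 'cd' = ∅
  T[3,4] 'da' = ∅
  T[4,5] 'ad' = {B}
  T[0,2] 'bbc' = ∅
  T[1,3] 'bcd' = ∅
  T[2,4] 'cda' = ∅
  T[3,5] 'dad' = ∅
  T[0,3] 'bbcd' = ∅
  T[1,4] 'bcda' = ∅
  T[2,5] 'cdad' = ∅
  T[0,4] 'bbcda' = ∅
  T[1,5] 'bcdad' = ∅
  T[0,5] 'bbcdad' = ∅

S ∉ T[0,5] ⇒ NO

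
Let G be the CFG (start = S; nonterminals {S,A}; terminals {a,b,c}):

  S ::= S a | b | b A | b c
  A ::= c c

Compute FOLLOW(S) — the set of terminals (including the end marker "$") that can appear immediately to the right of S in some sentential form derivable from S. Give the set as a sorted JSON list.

Compute FIRST by fixpoint:
pass 1:
  A via A→c c: +{c}
  S via S→b: +{b}
  FIRST[S]={b}  FIRST[A]={c}
pass 2: (no change)
  FIRST[S]={b}  FIRST[A]={c}

FOLLOW iteration:
initialize: $ ∈ FOLLOW(S)
pass 1:
  S→S a: FOLLOW(S) ⊇ FIRST(a) = {a}; new: +{a}
  S→b A: FOLLOW(A) ⊇ FOLLOW(S) ⊇ {$,a}; new: +{$,a}
  FOLLOW(S)={$,a}  FOLLOW(A)={$,a}
pass 2: — fixpoint
  FOLLOW(S)={$,a}  FOLLOW(A)={$,a}

FOLLOW(S) = ["$", "a"]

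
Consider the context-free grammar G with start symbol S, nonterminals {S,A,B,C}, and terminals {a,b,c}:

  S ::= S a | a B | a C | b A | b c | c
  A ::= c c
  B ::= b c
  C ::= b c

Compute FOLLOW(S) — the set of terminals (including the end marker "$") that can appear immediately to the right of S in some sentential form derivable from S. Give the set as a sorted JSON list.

FIRST iteration:
iter 1:
  A via A→c c: +{c}
  B via B→b c: +{b}
  C via C→b c: +{b}
  S via S→a B: +{a}
  S via S→b A: +{b}
  S via S→c: +{c}
  FIRST[S]={a,b,c}  FIRST[A]={c}  FIRST[B]={b}  FIRST[C]={b}
iter 2: (stable)
  FIRST[S]={a,b,c}  FIRST[A]={c}  FIRST[B]={b}  FIRST[C]={b}

FOLLOW iteration:
FOLLOW(S) := {$}
[1]
  S→S a: FOLLOW(S) ⊇ FIRST(a) = {a}; new: +{a}
  S→a B: FOLLOW(B) ⊇ FOLLOW(S) ⊇ {$,a}; new: +{$,a}
  S→a C: FOLLOW(C) ⊇ FOLLOW(S) ⊇ {$,a}; new: +{$,a}
  S→b A: FOLLOW(A) ⊇ FOLLOW(S) ⊇ {$,a}; new: +{$,a}
  S: {$,a}  A: {$,a}  B: {$,a}  C: {$,a}
[2] — fixpoint
  S: {$,a}  A: {$,a}  B: {$,a}  C: {$,a}

FOLLOW(S) = ["$", "a"]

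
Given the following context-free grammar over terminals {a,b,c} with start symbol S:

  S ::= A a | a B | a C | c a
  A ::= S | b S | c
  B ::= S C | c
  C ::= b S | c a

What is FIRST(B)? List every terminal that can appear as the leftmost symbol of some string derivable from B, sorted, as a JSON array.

Compute FIRST by fixpoint:
round 1:
  A via A→b S: +{b}
  A via A→c: +{c}
  B via B→c: +{c}
  C via C→b S: +{b}
  C via C→c a: +{c}
  S via S→A a: +{b,c}
  S via S→a B: +{a}
  S: {a,b,c}  A: {b,c}  B: {c}  C: {b,c}
round 2:
  A via A→S: +{a}
  B via B→S C: +{a,b}
  S: {a,b,c}  A: {a,b,c}  B: {a,b,c}  C: {b,c}
round 3: done
  S: {a,b,c}  A: {a,b,c}  B: {a,b,c}  C: {b,c}

FIRST(B) = ["a", "b", "c"]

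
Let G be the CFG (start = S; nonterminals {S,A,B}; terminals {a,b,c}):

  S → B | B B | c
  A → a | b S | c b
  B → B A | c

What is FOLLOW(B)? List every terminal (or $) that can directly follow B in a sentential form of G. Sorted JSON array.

FIRST iteration:
pass 1:
  A via A→a: +{a}
  A via A→b S: +{b}
  A via A→c b: +{c}
  B via B→c: +{c}
  S via S→B: +{c}
  FIRST(S)={c}  FIRST(A)={a,b,c}  FIRST(B)={c}
pass 2: (no change)
  FIRST(S)={c}  FIRST(A)={a,b,c}  FIRST(B)={c}

FOLLOW iteration:
seed FOLLOW(S) with $
pass 1:
  B→B A: FOLLOW(B) ⊇ FIRST(A) = {a,b,c}; new: +{a,b,c}
  B→B A: FOLLOW(A) ⊇ FOLLOW(B) ⊇ {a,b,c}; new: +{a,b,c}
  S→B: FOLLOW(B) ⊇ FOLLOW(S) ⊇ {$}; new: +{$}
  FOLLOW(S)={$}  FOLLOW(A)={a,b,c}  FOLLOW(B)={$,a,b,c}
pass 2:
  A→b S: FOLLOW(S) ⊇ FOLLOW(A) ⊇ {a,b,c}; new: +{a,b,c}
  B→B A: FOLLOW(A) ⊇ FOLLOW(B) ⊇ {$,a,b,c}; new: +{$}
  FOLLOW(S)={$,a,b,c}  FOLLOW(A)={$,a,b,c}  FOLLOW(B)={$,a,b,c}
pass 3: (no change)
  FOLLOW(S)={$,a,b,c}  FOLLOW(A)={$,a,b,c}  FOLLOW(B)={$,a,b,c}

FOLLOW(B) = ["$", "a", "b", "c"]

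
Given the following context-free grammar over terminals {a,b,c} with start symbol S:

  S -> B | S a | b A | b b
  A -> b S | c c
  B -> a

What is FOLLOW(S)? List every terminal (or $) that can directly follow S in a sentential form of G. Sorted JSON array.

FIRST sets, iterate to fixpoint:
iter 1:
  A via A→b S: +{b}
  A via A→c c: +{c}
  B via B→a: +{a}
  S via S→B: +{a}
  S via S→b A: +{b}
  FIRST(S)={a,b}  FIRST(A)={b,c}  FIRST(B)={a}
iter 2: done
  FIRST(S)={a,b}  FIRST(A)={b,c}  FIRST(B)={a}

FOLLOW sets:
seed FOLLOW(S) with $
iter 1:
  S→B: FOLLOW(B) ⊇ FOLLOW(S) ⊇ {$}; new: +{$}
  S→S a: FOLLOW(S) ⊇ FIRST(a) = {a}; new: +{a}
  S→b A: FOLLOW(A) ⊇ FOLLOW(S) ⊇ {$,a}; new: +{$,a}
  FOLLOW(S)={$,a}  FOLLOW(A)={$,a}  FOLLOW(B)={$}
iter 2:
  S→B: FOLLOW(B) ⊇ FOLLOW(S) ⊇ {$,a}; new: +{a}
  FOLLOW(S)={$,a}  FOLLOW(A)={$,a}  FOLLOW(B)={$,a}
iter 3: done
  FOLLOW(S)={$,a}  FOLLOW(A)={$,a}  FOLLOW(B)={$,a}

FOLLOW(S) = ["$", "a"]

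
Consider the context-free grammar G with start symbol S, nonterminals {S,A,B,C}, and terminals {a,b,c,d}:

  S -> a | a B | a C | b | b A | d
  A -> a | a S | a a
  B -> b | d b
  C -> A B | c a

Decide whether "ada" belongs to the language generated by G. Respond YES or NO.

CNF form of G:
  S -> T0 B | T0 C | T2 A | a | b | d
  A -> T0 S | T0 T0 | a
  B -> T1 T2 | b
  C -> A B | T3 T0
  T0 -> a
  T1 -> d
  T2 -> b
  T3 -> c

Fill CYK table bottom-up:
  cell(0,0) a: {A,S,T0}  orig:{A,S}
  cell(1,1) d: {S,T1}  orig:{S}
  cell(2,2) a: {A,S,T0}  orig:{A,S}
  cell(0,1) ad: {A}
  cell(1,2) da: ∅
  cell(0,2) ada: ∅

S ∉ T[0,2] ⇒ NO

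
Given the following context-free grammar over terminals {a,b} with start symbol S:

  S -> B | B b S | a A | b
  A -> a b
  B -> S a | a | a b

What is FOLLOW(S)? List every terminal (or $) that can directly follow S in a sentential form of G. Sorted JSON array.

FIRST sets, iterate to fixpoint:
[1]
  A via A→a b: +{a}
  B via B→a: +{a}
  S via S→B: +{a}
  S via S→b: +{b}
  S: {a,b}  A: {a}  B: {a}
[2]
  B via B→S a: +{b}
  S: {a,b}  A: {a}  B: {a,b}
[3] (no change)
  S: {a,b}  A: {a}  B: {a,b}

Compute FOLLOW by fixpoint:
seed FOLLOW(S) with $
pass 1:
  B→S a: FOLLOW(S) ⊇ FIRST(a) = {a}; new: +{a}
  S→B: FOLLOW(B) ⊇ FOLLOW(S) ⊇ {$,a}; new: +{$,a}
  S→B b S: FOLLOW(B) ⊇ FIRST(b) = {b}; new: +{b}
  S→a A: FOLLOW(A) ⊇ FOLLOW(S) ⊇ {$,a}; new: +{$,a}
  FOLLOW(S)={$,a}  FOLLOW(A)={$,a}  FOLLOW(B)={$,a,b}
pass 2: — fixpoint
  FOLLOW(S)={$,a}  FOLLOW(A)={$,a}  FOLLOW(B)={$,a,b}

FOLLOW(S) = ["$", "a"]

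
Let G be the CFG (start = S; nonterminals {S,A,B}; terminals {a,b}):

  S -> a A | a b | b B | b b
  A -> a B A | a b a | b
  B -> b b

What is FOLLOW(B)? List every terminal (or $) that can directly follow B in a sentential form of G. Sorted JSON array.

FIRST iteration:
round 1:
  A via A→a B A: +{a}
  A via A→b: +{b}
  B via B→b b: +{b}
  S via S→a A: +{a}
  S via S→b B: +{b}
  FIRST(S)={a,b}  FIRST(A)={a,b}  FIRST(B)={b}
round 2: (no change)
  FIRST(S)={a,b}  FIRST(A)={a,b}  FIRST(B)={b}

Compute FOLLOW by fixpoint:
initialize: $ ∈ FOLLOW(S)
iter 1:
  A→a B A: FOLLOW(B) ⊇ FIRST(A) = {a,b}; new: +{a,b}
  S→a A: FOLLOW(A) ⊇ FOLLOW(S) ⊇ {$}; new: +{$}
  S→b B: FOLLOW(B) ⊇ FOLLOW(S) ⊇ {$}; new: +{$}
  FOLLOW(S)={$}  FOLLOW(A)={$}  FOLLOW(B)={$,a,b}
iter 2: (no change)
  FOLLOW(S)={$}  FOLLOW(A)={$}  FOLLOW(B)={$,a,b}

FOLLOW(B) = ["$", "a", "b"]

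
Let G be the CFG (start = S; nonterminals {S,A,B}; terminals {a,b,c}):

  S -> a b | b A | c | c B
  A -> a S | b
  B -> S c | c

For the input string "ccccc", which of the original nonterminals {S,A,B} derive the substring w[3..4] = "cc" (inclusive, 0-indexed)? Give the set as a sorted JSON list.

CNF form of G:
  S -> T0 T2 | T1 B | T2 A | c
  A -> T0 S | b
  B -> S T1 | c
  T0 -> a
  T1 -> c
  T2 -> b

CYK fill — only the sub-triangle for w[3..4]:
  T[3,3] 'c' = {B,S,T1}  orig:{B,S}
  T[4,4] 'c' = {B,S,T1}  orig:{B,S}
  T[3,4] 'cc' = {B,S}

Original NTs in T[3,4] deriving "cc": ["B", "S"]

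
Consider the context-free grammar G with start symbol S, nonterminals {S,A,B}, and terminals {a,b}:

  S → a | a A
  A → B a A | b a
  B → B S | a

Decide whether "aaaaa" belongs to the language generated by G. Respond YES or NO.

Convert to CNF:
  S -> T0 A | a
  A -> B X2 | T1 T0
  B -> B S | a
  T0 -> a
  T1 -> b
  X2 -> T0 A

CYK fill:
  [0..0]={B,S,T0}  "a"  orig:{B,S}
  [1..1]={B,S,T0}  "a"  orig:{B,S}
  [2..2]={B,S,T0}  "a"  orig:{B,S}
  [3..3]={B,S,T0}  "a"  orig:{B,S}
  [4..4]={B,S,T0}  "a"  orig:{B,S}
  [0..1]={B}  "aa"
  [1..2]={B}  "aa"
  [2..3]={B}  "aa"
  [3..4]={B}  "aa"
  [0..2]={B}  "aaa"
  [1..3]={B}  "aaa"
  [2..4]={B}  "aaa"
  [0..3]={B}  "aaaa"
  [1..4]={B}  "aaaa"
  [0..4]={B}  "aaaaa"

S ∉ T[0,4] ⇒ NO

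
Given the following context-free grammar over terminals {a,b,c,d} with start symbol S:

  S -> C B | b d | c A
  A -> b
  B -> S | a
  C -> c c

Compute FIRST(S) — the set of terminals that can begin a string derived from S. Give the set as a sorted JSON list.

FIRST iteration:
[1]
  A via A→b: +{b}
  B via B→a: +{a}
  C via C→c c: +{c}
  S via S→C B: +{c}
  S via S→b d: +{b}
  FIRST[S]={b,c}  FIRST[A]={b}  FIRST[B]={a}  FIRST[C]={c}
[2]
  B via B→S: +{b,c}
  FIRST[S]={b,c}  FIRST[A]={b}  FIRST[B]={a,b,c}  FIRST[C]={c}
[3] (stable)
  FIRST[S]={b,c}  FIRST[A]={b}  FIRST[B]={a,b,c}  FIRST[C]={c}

FIRST(S) = ["b", "c"]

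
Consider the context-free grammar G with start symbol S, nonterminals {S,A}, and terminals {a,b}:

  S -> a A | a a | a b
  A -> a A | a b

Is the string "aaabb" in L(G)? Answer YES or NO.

CNF form of G:
  S -> T0 A | T0 T0 | T0 T1
  A -> T0 A | T0 T1
  T0 -> a
  T1 -> b

CYK table (by increasing span):
  cell(0,0) a: {T0}  orig:{}
  cell(1,1) a: {T0}  orig:{}
  cell(2,2) a: {T0}  orig:{}
  cell(3,3) b: {T1}  orig:{}
  cell(4,4) b: {T1}  orig:{}
  cell(0,1) aa: {S}
  cell(1,2) aa: {S}
  cell(2,3) ab: {A,S}
  cell(3,4) bb: ∅
  cell(0,2) aaa: ∅
  cell(1,3) aab: {A,S}
  cell(2,4) abb: ∅
  cell(0,3) aaab: {A,S}
  cell(1,4) aabb: ∅
  cell(0,4) aaabb: ∅

S ∉ T[0,4] ⇒ NO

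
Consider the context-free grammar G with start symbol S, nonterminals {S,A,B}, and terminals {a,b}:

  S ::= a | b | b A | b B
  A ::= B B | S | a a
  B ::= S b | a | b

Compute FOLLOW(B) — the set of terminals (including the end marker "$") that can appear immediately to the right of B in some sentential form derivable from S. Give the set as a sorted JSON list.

FIRST iteration:
[1]
  A via A→a a: +{a}
  B via B→a: +{a}
  B via B→b: +{b}
  S via S→a: +{a}
  S via S→b: +{b}
  FIRST[S]={a,b}  FIRST[A]={a}  FIRST[B]={a,b}
[2]
  A via A→B B: +{b}
  FIRST[S]={a,b}  FIRST[A]={a,b}  FIRST[B]={a,b}
[3] (no change)
  FIRST[S]={a,b}  FIRST[A]={a,b}  FIRST[B]={a,b}

Compute FOLLOW by fixpoint:
seed FOLLOW(S) with $
[1]
  A→B B: FOLLOW(B) ⊇ FIRST(B) = {a,b}; new: +{a,b}
  B→S b: FOLLOW(S) ⊇ FIRST(b) = {b}; new: +{b}
  S→b A: FOLLOW(A) ⊇ FOLLOW(S) ⊇ {$,b}; new: +{$,b}
  S→b B: FOLLOW(B) ⊇ FOLLOW(S) ⊇ {$,b}; new: +{$}
  FOLLOW[S]={$,b}  FOLLOW[A]={$,b}  FOLLOW[B]={$,a,b}
[2] done
  FOLLOW[S]={$,b}  FOLLOW[A]={$,b}  FOLLOW[B]={$,a,b}

FOLLOW(B) = ["$", "a", "b"]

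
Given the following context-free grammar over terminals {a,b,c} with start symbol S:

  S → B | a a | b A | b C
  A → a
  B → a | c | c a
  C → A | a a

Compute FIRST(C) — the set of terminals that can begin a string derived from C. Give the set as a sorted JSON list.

FIRST iteration:
round 1:
  A via A→a: +{a}
  B via B→a: +{a}
  B via B→c: +{c}
  C via C→A: +{a}
  S via S→B: +{a,c}
  S via S→b A: +{b}
  FIRST[S]={a,b,c}  FIRST[A]={a}  FIRST[B]={a,c}  FIRST[C]={a}
round 2: done
  FIRST[S]={a,b,c}  FIRST[A]={a}  FIRST[B]={a,c}  FIRST[C]={a}

FIRST(C) = ["a"]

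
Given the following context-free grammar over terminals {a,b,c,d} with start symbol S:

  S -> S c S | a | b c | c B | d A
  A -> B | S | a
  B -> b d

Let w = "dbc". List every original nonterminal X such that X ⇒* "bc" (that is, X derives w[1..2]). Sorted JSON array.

Convert to CNF:
  S -> S X4 | T0 B | T1 T0 | T2 A | a
  A -> S X3 | T0 B | T1 T0 | T1 T2 | T2 A | a
  B -> T1 T2
  T0 -> c
  T1 -> b
  T2 -> d
  X3 -> T0 S
  X4 -> T0 S

Fill CYK table bottom-up (cells [i..j] with 1 ≤ i ≤ j ≤ 2 only):
  T[1,1] 'b' = {T1}  orig:{}
  T[2,2] 'c' = {T0}  orig:{}
  T[1,2] 'bc' = {A,S}

Original NTs in T[1,2] deriving "bc": ["A", "S"]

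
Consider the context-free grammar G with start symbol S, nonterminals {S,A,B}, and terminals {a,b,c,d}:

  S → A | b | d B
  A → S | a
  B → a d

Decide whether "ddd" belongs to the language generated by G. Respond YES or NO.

CNF form of G:
  S -> T0 B | a | b
  A -> T0 B | a | b
  B -> T1 T0
  T0 -> d
  T1 -> a

CYK table (by increasing span):
  [0..0]={T0}  "d"  orig:{}
  [1..1]={T0}  "d"  orig:{}
  [2..2]={T0}  "d"  orig:{}
  [0..1]=∅  "dd"
  [1..2]=∅  "dd"
  [0..2]=∅  "ddd"

S ∉ T[0,2] ⇒ NO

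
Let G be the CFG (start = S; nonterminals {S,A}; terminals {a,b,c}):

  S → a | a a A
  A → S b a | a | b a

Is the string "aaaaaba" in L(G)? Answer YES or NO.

Convert to CNF:
  S -> T1 X3 | a
  A -> S X2 | T0 T1 | a
  T0 -> b
  T1 -> a
  X2 -> T0 T1
  X3 -> T1 A

Fill CYK table bottom-up:
  [0..0]={A,S,T1}  "a"  orig:{A,S}
  [1..1]={A,S,T1}  "a"  orig:{A,S}
  [2..2]={A,S,T1}  "a"  orig:{A,S}
  [3..3]={A,S,T1}  "a"  orig:{A,S}
  [4..4]={A,S,T1}  "a"  orig:{A,S}
  [5..5]={T0}  "b"  orig:{}
  [6..6]={A,S,T1}  "a"  orig:{A,S}
  [0..1]={X3}  "aa"  orig:{}
  [1..2]={X3}  "aa"  orig:{}
  [2..3]={X3}  "aa"  orig:{}
  [3..4]={X3}  "aa"  orig:{}
  [4..5]=∅  "ab"
  [5..6]={A,X2}  "ba"  orig:{A}
  [0..2]={S}  "aaa"
  [1..3]={S}  "aaa"
  [2..4]={S}  "aaa"
  [3..5]=∅  "aab"
  [4..6]={A,X3}  "aba"  orig:{A}
  [0..3]=∅  "aaaa"
  [1..4]=∅  "aaaa"
  [2..5]=∅  "aaab"
  [3..6]={S,X3}  "aaba"  orig:{S}
  [0..4]=∅  "aaaaa"
  [1..5]=∅  "aaaab"
  [2..6]={A,S}  "aaaba"
  [0..5]=∅  "aaaaab"
  [1..6]={X3}  "aaaaba"  orig:{}
  [0..6]={S}  "aaaaaba"

S ∈ T[0,6] ⇒ YES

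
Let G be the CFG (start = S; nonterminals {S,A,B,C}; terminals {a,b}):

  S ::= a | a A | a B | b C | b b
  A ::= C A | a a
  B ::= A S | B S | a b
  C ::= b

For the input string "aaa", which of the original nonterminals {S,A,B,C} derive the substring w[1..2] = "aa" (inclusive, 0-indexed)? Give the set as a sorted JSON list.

CNF form of G:
  S -> T0 A | T0 B | T1 C | T1 T1 | a
  A -> C A | T0 T0
  B -> A S | B S | T0 T1
  C -> b
  T0 -> a
  T1 -> b

CYK fill, restricted to cells inside w[1..2]:
  cell(1,1) a: {S,T0}  orig:{S}
  cell(2,2) a: {S,T0}  orig:{S}
  cell(1,2) aa: {A}

Original NTs in T[1,2] deriving "aa": ["A"]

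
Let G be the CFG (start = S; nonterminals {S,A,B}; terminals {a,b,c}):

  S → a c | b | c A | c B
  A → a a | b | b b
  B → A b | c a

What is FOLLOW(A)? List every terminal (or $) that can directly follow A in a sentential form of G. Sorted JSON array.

Compute FIRST by fixpoint:
round 1:
  A via A→a a: +{a}
  A via A→b: +{b}
  B via B→A b: +{a,b}
  B via B→c a: +{c}
  S via S→a c: +{a}
  S via S→b: +{b}
  S via S→c A: +{c}
  S: {a,b,c}  A: {a,b}  B: {a,b,c}
round 2: — fixpoint
  S: {a,b,c}  A: {a,b}  B: {a,b,c}

FOLLOW iteration:
initialize: $ ∈ FOLLOW(S)
[1]
  B→A b: FOLLOW(A) ⊇ FIRST(b) = {b}; new: +{b}
  S→c A: FOLLOW(A) ⊇ FOLLOW(S) ⊇ {$}; new: +{$}
  S→c B: FOLLOW(B) ⊇ FOLLOW(S) ⊇ {$}; new: +{$}
  S: {$}  A: {$,b}  B: {$}
[2] (stable)
  S: {$}  A: {$,b}  B: {$}

FOLLOW(A) = ["$", "b"]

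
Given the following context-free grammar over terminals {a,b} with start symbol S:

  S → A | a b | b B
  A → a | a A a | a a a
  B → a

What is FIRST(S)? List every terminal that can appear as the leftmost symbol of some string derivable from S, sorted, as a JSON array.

FIRST iteration:
iter 1:
  A via A→a: +{a}
  B via B→a: +{a}
  S via S→A: +{a}
  S via S→b B: +{b}
  FIRST[S]={a,b}  FIRST[A]={a}  FIRST[B]={a}
iter 2: done
  FIRST[S]={a,b}  FIRST[A]={a}  FIRST[B]={a}

FIRST(S) = ["a", "b"]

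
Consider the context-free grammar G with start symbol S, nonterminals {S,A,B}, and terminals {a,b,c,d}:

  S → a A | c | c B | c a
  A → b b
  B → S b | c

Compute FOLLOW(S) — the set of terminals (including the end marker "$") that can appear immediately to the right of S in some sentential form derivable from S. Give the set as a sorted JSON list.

Compute FIRST by fixpoint:
round 1:
  A via A→b b: +{b}
  B via B→c: +{c}
  S via S→a A: +{a}
  S via S→c: +{c}
  FIRST[S]={a,c}  FIRST[A]={b}  FIRST[B]={c}
round 2:
  B via B→S b: +{a}
  FIRST[S]={a,c}  FIRST[A]={b}  FIRST[B]={a,c}
round 3: — fixpoint
  FIRST[S]={a,c}  FIRST[A]={b}  FIRST[B]={a,c}

FOLLOW sets:
seed FOLLOW(S) with $
pass 1:
  B→S b: FOLLOW(S) ⊇ FIRST(b) = {b}; new: +{b}
  S→a A: FOLLOW(A) ⊇ FOLLOW(S) ⊇ {$,b}; new: +{$,b}
  S→c B: FOLLOW(B) ⊇ FOLLOW(S) ⊇ {$,b}; new: +{$,b}
  FOLLOW[S]={$,b}  FOLLOW[A]={$,b}  FOLLOW[B]={$,b}
pass 2: — fixpoint
  FOLLOW[S]={$,b}  FOLLOW[A]={$,b}  FOLLOW[B]={$,b}

FOLLOW(S) = ["$", "b"]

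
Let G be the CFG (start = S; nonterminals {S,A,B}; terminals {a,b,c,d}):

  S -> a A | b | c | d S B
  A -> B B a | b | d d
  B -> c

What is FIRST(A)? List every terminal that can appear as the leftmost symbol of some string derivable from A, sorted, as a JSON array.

FIRST iteration:
pass 1:
  A via A→b: +{b}
  A via A→d d: +{d}
  B via B→c: +{c}
  S via S→a A: +{a}
  S via S→b: +{b}
  S via S→c: +{c}
  S via S→d S B: +{d}
  FIRST[S]={a,b,c,d}  FIRST[A]={b,d}  FIRST[B]={c}
pass 2:
  A via A→B B a: +{c}
  FIRST[S]={a,b,c,d}  FIRST[A]={b,c,d}  FIRST[B]={c}
pass 3: (no change)
  FIRST[S]={a,b,c,d}  FIRST[A]={b,c,d}  FIRST[B]={c}

FIRST(A) = ["b", "c", "d"]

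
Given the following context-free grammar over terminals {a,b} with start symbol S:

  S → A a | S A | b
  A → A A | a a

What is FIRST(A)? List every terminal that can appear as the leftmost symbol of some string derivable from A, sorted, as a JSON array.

Compute FIRST by fixpoint:
round 1:
  A via A→a a: +{a}
  S via S→A a: +{a}
  S via S→b: +{b}
  FIRST[S]={a,b}  FIRST[A]={a}
round 2: done
  FIRST[S]={a,b}  FIRST[A]={a}

FIRST(A) = ["a"]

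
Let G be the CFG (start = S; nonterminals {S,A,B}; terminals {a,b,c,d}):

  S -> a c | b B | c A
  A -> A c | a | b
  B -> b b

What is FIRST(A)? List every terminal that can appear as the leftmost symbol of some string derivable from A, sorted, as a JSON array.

FIRST iteration:
iter 1:
  A via A→a: +{a}
  A via A→b: +{b}
  B via B→b b: +{b}
  S via S→a c: +{a}
  S via S→b B: +{b}
  S via S→c A: +{c}
  S: {a,b,c}  A: {a,b}  B: {b}
iter 2: (stable)
  S: {a,b,c}  A: {a,b}  B: {b}

FIRST(A) = ["a", "b"]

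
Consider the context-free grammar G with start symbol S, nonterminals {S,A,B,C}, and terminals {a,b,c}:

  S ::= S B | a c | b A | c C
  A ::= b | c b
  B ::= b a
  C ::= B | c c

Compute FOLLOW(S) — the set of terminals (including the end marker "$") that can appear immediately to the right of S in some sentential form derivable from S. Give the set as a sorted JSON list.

FIRST sets, iterate to fixpoint:
pass 1:
  A via A→b: +{b}
  A via A→c b: +{c}
  B via B→b a: +{b}
  C via C→B: +{b}
  C via C→c c: +{c}
  S via S→a c: +{a}
  S via S→b A: +{b}
  S via S→c C: +{c}
  FIRST(S)={a,b,c}  FIRST(A)={b,c}  FIRST(B)={b}  FIRST(C)={b,c}
pass 2: (stable)
  FIRST(S)={a,b,c}  FIRST(A)={b,c}  FIRST(B)={b}  FIRST(C)={b,c}

FOLLOW iteration:
seed FOLLOW(S) with $
pass 1:
  S→S B: FOLLOW(S) ⊇ FIRST(B) = {b}; new: +{b}
  S→S B: FOLLOW(B) ⊇ FOLLOW(S) ⊇ {$,b}; new: +{$,b}
  S→b A: FOLLOW(A) ⊇ FOLLOW(S) ⊇ {$,b}; new: +{$,b}
  S→c C: FOLLOW(C) ⊇ FOLLOW(S) ⊇ {$,b}; new: +{$,b}
  S: {$,b}  A: {$,b}  B: {$,b}  C: {$,b}
pass 2: (stable)
  S: {$,b}  A: {$,b}  B: {$,b}  C: {$,b}

FOLLOW(S) = ["$", "b"]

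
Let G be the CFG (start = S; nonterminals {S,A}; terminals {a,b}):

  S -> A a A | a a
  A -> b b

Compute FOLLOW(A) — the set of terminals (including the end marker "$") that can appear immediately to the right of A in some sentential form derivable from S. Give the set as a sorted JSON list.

Compute FIRST by fixpoint:
round 1:
  A via A→b b: +{b}
  S via S→A a A: +{b}
  S via S→a a: +{a}
  FIRST[S]={a,b}  FIRST[A]={b}
round 2: done
  FIRST[S]={a,b}  FIRST[A]={b}

Compute FOLLOW by fixpoint:
initialize: $ ∈ FOLLOW(S)
[1]
  S→A a A: FOLLOW(A) ⊇ FIRST(a) = {a}; new: +{a}
  S→A a A: FOLLOW(A) ⊇ FOLLOW(S) ⊇ {$}; new: +{$}
  S: {$}  A: {$,a}
[2] done
  S: {$}  A: {$,a}

FOLLOW(A) = ["$", "a"]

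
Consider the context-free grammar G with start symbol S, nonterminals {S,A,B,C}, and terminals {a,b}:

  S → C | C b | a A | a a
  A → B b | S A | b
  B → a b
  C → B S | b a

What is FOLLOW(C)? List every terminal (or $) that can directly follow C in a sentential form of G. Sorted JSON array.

FIRST sets, iterate to fixpoint:
[1]
  A via A→b: +{b}
  B via B→a b: +{a}
  C via C→B S: +{a}
  C via C→b a: +{b}
  S via S→C: +{a,b}
  S: {a,b}  A: {b}  B: {a}  C: {a,b}
[2]
  A via A→B b: +{a}
  S: {a,b}  A: {a,b}  B: {a}  C: {a,b}
[3] (no change)
  S: {a,b}  A: {a,b}  B: {a}  C: {a,b}

Compute FOLLOW by fixpoint:
seed FOLLOW(S) with $
[1]
  A→B b: FOLLOW(B) ⊇ FIRST(b) = {b}; new: +{b}
  A→S A: FOLLOW(S) ⊇ FIRST(A) = {a,b}; new: +{a,b}
  C→B S: FOLLOW(B) ⊇ FIRST(S) = {a,b}; new: +{a}
  S→C: FOLLOW(C) ⊇ FOLLOW(S) ⊇ {$,a,b}; new: +{$,a,b}
  S→a A: FOLLOW(A) ⊇ FOLLOW(S) ⊇ {$,a,b}; new: +{$,a,b}
  FOLLOW(S)={$,a,b}  FOLLOW(A)={$,a,b}  FOLLOW(B)={a,b}  FOLLOW(C)={$,a,b}
[2] — fixpoint
  FOLLOW(S)={$,a,b}  FOLLOW(A)={$,a,b}  FOLLOW(B)={a,b}  FOLLOW(C)={$,a,b}

FOLLOW(C) = ["$", "a", "b"]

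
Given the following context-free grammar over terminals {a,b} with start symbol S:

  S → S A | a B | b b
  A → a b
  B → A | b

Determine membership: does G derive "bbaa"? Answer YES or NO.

Convert to CNF:
  S -> S A | T0 B | T1 T1
  A -> T0 T1
  B -> T0 T1 | b
  T0 -> a
  T1 -> b

Fill CYK table bottom-up:
  T[0,0] 'b' = {B,T1}  orig:{B}
  T[1,1] 'b' = {B,T1}  orig:{B}
  T[2,2] 'a' = {T0}  orig:{}
  T[3,3] 'a' = {T0}  orig:{}
  T[0,1] 'bb' = {S}
  T[1,2] 'ba' = ∅
  T[2,3] 'aa' = ∅
  T[0,2] 'bba' = ∅
  T[1,3] 'baa' = ∅
  T[0,3] 'bbaa' = ∅

S ∉ T[0,3] ⇒ NO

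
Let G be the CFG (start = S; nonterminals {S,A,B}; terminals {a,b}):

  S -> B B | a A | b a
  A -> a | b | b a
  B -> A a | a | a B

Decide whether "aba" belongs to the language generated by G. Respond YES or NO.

Convert to CNF:
  S -> B B | T0 T1 | T1 A
  A -> T0 T1 | a | b
  B -> A T1 | T1 B | a
  T0 -> b
  T1 -> a

Fill CYK table bottom-up:
  [0..0]={A,B,T1}  "a"  orig:{A,B}
  [1..1]={A,T0}  "b"  orig:{A}
  [2..2]={A,B,T1}  "a"  orig:{A,B}
  [0..1]={S}  "ab"
  [1..2]={A,B,S}  "ba"
  [0..2]={B,S}  "aba"

S ∈ T[0,2] ⇒ YES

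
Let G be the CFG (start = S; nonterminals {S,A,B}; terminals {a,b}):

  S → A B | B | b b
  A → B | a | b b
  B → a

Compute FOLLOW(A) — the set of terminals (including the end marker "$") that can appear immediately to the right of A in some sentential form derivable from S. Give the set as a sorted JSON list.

Compute FIRST by fixpoint:
iter 1:
  A via A→a: +{a}
  A via A→b b: +{b}
  B via B→a: +{a}
  S via S→A B: +{a,b}
  FIRST[S]={a,b}  FIRST[A]={a,b}  FIRST[B]={a}
iter 2: (stable)
  FIRST[S]={a,b}  FIRST[A]={a,b}  FIRST[B]={a}

FOLLOW sets:
seed FOLLOW(S) with $
[1]
  S→A B: FOLLOW(A) ⊇ FIRST(B) = {a}; new: +{a}
  S→A B: FOLLOW(B) ⊇ FOLLOW(S) ⊇ {$}; new: +{$}
  S: {$}  A: {a}  B: {$}
[2]
  A→B: FOLLOW(B) ⊇ FOLLOW(A) ⊇ {a}; new: +{a}
  S: {$}  A: {a}  B: {$,a}
[3] (no change)
  S: {$}  A: {a}  B: {$,a}

FOLLOW(A) = ["a"]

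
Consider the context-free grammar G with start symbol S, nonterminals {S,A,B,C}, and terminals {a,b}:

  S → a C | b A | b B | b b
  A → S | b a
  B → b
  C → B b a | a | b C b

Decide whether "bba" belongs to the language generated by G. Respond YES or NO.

Convert to CNF:
  S -> T0 C | T1 A | T1 B | T1 T1
  A -> T0 C | T1 A | T1 B | T1 T0 | T1 T1
  B -> b
  C -> B X2 | T1 X3 | a
  T0 -> a
  T1 -> b
  X2 -> T1 T0
  X3 -> C T1

CYK table (by increasing span):
  [0..0]={B,T1}  "b"  orig:{B}
  [1..1]={B,T1}  "b"  orig:{B}
  [2..2]={C,T0}  "a"  orig:{C}
  [0..1]={A,S}  "bb"
  [1..2]={A,X2}  "ba"  orig:{A}
  [0..2]={A,C,S}  "bba"

S ∈ T[0,2] ⇒ YES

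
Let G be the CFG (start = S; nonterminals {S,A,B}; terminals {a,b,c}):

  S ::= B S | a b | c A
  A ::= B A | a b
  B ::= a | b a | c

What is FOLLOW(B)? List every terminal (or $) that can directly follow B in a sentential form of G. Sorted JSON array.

FIRST sets, iterate to fixpoint:
round 1:
  A via A→a b: +{a}
  B via B→a: +{a}
  B via B→b a: +{b}
  B via B→c: +{c}
  S via S→B S: +{a,b,c}
  S: {a,b,c}  A: {a}  B: {a,b,c}
round 2:
  A via A→B A: +{b,c}
  S: {a,b,c}  A: {a,b,c}  B: {a,b,c}
round 3: (stable)
  S: {a,b,c}  A: {a,b,c}  B: {a,b,c}

Compute FOLLOW by fixpoint:
FOLLOW(S) := {$}
pass 1:
  A→B A: FOLLOW(B) ⊇ FIRST(A) = {a,b,c}; new: +{a,b,c}
  S→c A: FOLLOW(A) ⊇ FOLLOW(S) ⊇ {$}; new: +{$}
  FOLLOW[S]={$}  FOLLOW[A]={$}  FOLLOW[B]={a,b,c}
pass 2: — fixpoint
  FOLLOW[S]={$}  FOLLOW[A]={$}  FOLLOW[B]={a,b,c}

FOLLOW(B) = ["a", "b", "c"]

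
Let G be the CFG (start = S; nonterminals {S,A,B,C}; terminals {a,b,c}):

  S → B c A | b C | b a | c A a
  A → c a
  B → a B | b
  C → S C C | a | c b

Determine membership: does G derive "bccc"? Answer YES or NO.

Convert to CNF:
  S -> B X4 | T0 X5 | T2 C | T2 T1
  A -> T0 T1
  B -> T1 B | b
  C -> S X3 | T0 T2 | a
  T0 -> c
  T1 -> a
  T2 -> b
  X3 -> C C
  X4 -> T0 A
  X5 -> A T1

CYK fill:
  cell(0,0) b: {B,T2}  orig:{B}
  cell(1,1) c: {T0}  orig:{}
  cell(2,2) c: {T0}  orig:{}
  cell(3,3) c: {T0}  orig:{}
  cell(0,1) bc: ∅
  cell(1,2) cc: ∅
  cell(2,3) cc: ∅
  cell(0,2) bcc: ∅
  cell(1,3) ccc: ∅
  cell(0,3) bccc: ∅

S ∉ T[0,3] ⇒ NO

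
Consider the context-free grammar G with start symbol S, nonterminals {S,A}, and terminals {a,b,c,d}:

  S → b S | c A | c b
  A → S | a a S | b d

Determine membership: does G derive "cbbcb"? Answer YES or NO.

Convert to CNF:
  S -> T1 S | T3 A | T3 T1
  A -> T0 X4 | T1 S | T1 T2 | T3 A | T3 T1
  T0 -> a
  T1 -> b
  T2 -> d
  T3 -> c
  X4 -> T0 S

CYK fill:
  cell(0,0) c: {T3}  orig:{}
  cell(1,1) b: {T1}  orig:{}
  cell(2,2) b: {T1}  orig:{}
  cell(3,3) c: {T3}  orig:{}
  cell(4,4) b: {T1}  orig:{}
  cell(0,1) cb: {A,S}
  cell(1,2) bb: ∅
  cell(2,3) bc: ∅
  cell(3,4) cb: {A,S}
  cell(0,2) cbb: ∅
  cell(1,3) bbc: ∅
  cell(2,4) bcb: {A,S}
  cell(0,3) cbbc: ∅
  cell(1,4) bbcb: {A,S}
  cell(0,4) cbbcb: {A,S}

S ∈ T[0,4] ⇒ YES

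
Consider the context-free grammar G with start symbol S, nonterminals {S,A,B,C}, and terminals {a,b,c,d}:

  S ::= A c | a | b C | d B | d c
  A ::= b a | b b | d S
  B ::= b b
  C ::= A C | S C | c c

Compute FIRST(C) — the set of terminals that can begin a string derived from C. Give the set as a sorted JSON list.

Compute FIRST by fixpoint:
iter 1:
  A via A→b a: +{b}
  A via A→d S: +{d}
  B via B→b b: +{b}
  C via C→A C: +{b,d}
  C via C→c c: +{c}
  S via S→A c: +{b,d}
  S via S→a: +{a}
  FIRST(S)={a,b,d}  FIRST(A)={b,d}  FIRST(B)={b}  FIRST(C)={b,c,d}
iter 2:
  C via C→S C: +{a}
  FIRST(S)={a,b,d}  FIRST(A)={b,d}  FIRST(B)={b}  FIRST(C)={a,b,c,d}
iter 3: (no change)
  FIRST(S)={a,b,d}  FIRST(A)={b,d}  FIRST(B)={b}  FIRST(C)={a,b,c,d}

FIRST(C) = ["a", "b", "c", "d"]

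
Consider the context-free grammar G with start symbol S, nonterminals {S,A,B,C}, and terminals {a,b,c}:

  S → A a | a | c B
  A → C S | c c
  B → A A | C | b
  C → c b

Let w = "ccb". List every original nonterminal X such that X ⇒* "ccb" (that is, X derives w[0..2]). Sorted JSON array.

CNF form of G:
  S -> A T2 | T0 B | a
  A -> C S | T0 T0
  B -> A A | T0 T1 | b
  C -> T0 T1
  T0 -> c
  T1 -> b
  T2 -> a

Fill CYK table bottom-up, restricted to cells inside w[0..2]:
  cell(0,0) c: {T0}  orig:{}
  cell(1,1) c: {T0}  orig:{}
  cell(2,2) b: {B,T1}  orig:{B}
  cell(0,1) cc: {A}
  cell(1,2) cb: {B,C,S}
  cell(0,2) ccb: {S}

Original NTs in T[0,2] deriving "ccb": ["S"]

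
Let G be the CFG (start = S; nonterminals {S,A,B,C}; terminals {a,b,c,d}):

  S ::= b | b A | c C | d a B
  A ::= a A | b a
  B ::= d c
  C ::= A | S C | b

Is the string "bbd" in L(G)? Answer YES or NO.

Convert to CNF:
  S -> T1 A | T2 X4 | T3 C | b
  A -> T0 A | T1 T0
  B -> T2 T3
  C -> S C | T0 A | T1 T0 | b
  T0 -> a
  T1 -> b
  T2 -> d
  T3 -> c
  X4 -> T0 B

Fill CYK table bottom-up:
  cell(0,0) b: {C,S,T1}  orig:{C,S}
  cell(1,1) b: {C,S,T1}  orig:{C,S}
  cell(2,2) d: {T2}  orig:{}
  cell(0,1) bb: {C}
  cell(1,2) bd: ∅
  cell(0,2) bbd: ∅

S ∉ T[0,2] ⇒ NO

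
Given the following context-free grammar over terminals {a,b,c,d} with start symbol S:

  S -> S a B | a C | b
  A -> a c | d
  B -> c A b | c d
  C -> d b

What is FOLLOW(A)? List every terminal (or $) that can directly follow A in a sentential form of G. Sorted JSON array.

FIRST sets, iterate to fixpoint:
iter 1:
  A via A→a c: +{a}
  A via A→d: +{d}
  B via B→c A b: +{c}
  C via C→d b: +{d}
  S via S→a C: +{a}
  S via S→b: +{b}
  S: {a,b}  A: {a,d}  B: {c}  C: {d}
iter 2: — fixpoint
  S: {a,b}  A: {a,d}  B: {c}  C: {d}

FOLLOW iteration:
seed FOLLOW(S) with $
[1]
  B→c A b: FOLLOW(A) ⊇ FIRST(b) = {b}; new: +{b}
  S→S a B: FOLLOW(S) ⊇ FIRST(a) = {a}; new: +{a}
  S→S a B: FOLLOW(B) ⊇ FOLLOW(S) ⊇ {$,a}; new: +{$,a}
  S→a C: FOLLOW(C) ⊇ FOLLOW(S) ⊇ {$,a}; new: +{$,a}
  FOLLOW[S]={$,a}  FOLLOW[A]={b}  FOLLOW[B]={$,a}  FOLLOW[C]={$,a}
[2] (no change)
  FOLLOW[S]={$,a}  FOLLOW[A]={b}  FOLLOW[B]={$,a}  FOLLOW[C]={$,a}

FOLLOW(A) = ["b"]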